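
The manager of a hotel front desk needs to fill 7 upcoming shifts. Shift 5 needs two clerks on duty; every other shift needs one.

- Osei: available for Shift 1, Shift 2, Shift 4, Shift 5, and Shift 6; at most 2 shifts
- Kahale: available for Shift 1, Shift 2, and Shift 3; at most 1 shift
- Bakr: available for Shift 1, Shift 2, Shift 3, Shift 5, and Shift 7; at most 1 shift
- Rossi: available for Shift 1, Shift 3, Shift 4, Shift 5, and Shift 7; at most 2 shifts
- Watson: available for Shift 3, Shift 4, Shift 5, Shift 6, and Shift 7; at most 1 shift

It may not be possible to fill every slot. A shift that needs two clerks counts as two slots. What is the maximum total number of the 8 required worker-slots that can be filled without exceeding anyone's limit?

Total capacity across all clerks is 2+1+1+2+1 = 7, and 8 slots are needed, so at most 7 can be filled.
An assignment achieving 7: Shift 1→Kahale, Shift 2→Osei, Shift 3→Rossi, Shift 4→Rossi, Shift 5→Watson, Shift 6→Osei, Shift 7→Bakr.
Loads: Osei 2/2, Kahale 1/1, Bakr 1/1, Rossi 2/2, Watson 1/1.

7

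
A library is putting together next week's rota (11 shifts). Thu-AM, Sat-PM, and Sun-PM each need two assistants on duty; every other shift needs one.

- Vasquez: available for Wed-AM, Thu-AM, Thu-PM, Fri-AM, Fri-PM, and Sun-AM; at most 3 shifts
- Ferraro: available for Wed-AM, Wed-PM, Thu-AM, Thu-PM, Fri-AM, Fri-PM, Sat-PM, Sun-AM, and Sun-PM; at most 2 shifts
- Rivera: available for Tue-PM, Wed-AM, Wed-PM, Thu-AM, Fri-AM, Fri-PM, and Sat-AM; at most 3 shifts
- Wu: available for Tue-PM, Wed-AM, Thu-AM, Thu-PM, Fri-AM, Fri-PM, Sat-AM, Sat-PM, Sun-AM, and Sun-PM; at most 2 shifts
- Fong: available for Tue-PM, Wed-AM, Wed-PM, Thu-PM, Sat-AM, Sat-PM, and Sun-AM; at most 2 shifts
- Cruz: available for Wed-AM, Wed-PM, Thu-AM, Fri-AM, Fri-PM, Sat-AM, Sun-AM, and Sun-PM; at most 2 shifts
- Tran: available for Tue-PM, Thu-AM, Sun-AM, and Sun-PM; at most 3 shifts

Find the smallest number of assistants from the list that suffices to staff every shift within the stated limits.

14 slots to fill and no one can take more than 3, so at least ⌈14/3⌉ = 5 assistants are needed.
Any 5 assistants together have capacity at most 3+3+3+2+2 = 13 < 14 slots, so 5 can never suffice.
Vasquez, Ferraro, Rivera, Wu, Fong, and Cruz alone can cover everything: Tue-PM→Rivera, Wed-AM→Fong, Wed-PM→Rivera, Thu-AM→Vasquez+Cruz, Thu-PM→Vasquez, Fri-AM→Vasquez, Fri-PM→Cruz, Sat-AM→Rivera, Sat-PM→Ferraro+Wu, Sun-AM→Fong, Sun-PM→Ferraro+Wu.

6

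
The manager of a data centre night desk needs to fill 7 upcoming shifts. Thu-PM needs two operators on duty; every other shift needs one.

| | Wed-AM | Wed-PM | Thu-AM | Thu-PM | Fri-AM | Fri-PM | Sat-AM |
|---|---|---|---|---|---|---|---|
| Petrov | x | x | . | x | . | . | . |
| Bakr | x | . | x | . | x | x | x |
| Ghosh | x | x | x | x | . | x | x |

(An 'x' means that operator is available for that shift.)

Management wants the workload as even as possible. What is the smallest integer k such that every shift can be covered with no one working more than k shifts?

3

With 3 operators and 8 worker-slots to fill, someone must work at least ⌈8/3⌉ = 3 shifts, so k ≥ 3.
k = 3 works: Wed-AM→Petrov, Wed-PM→Petrov, Thu-AM→Bakr, Thu-PM→Petrov+Ghosh, Fri-AM→Bakr, Fri-PM→Bakr, Sat-AM→Ghosh.
Loads: Petrov 3, Bakr 3, Ghosh 2 — all ≤ 3.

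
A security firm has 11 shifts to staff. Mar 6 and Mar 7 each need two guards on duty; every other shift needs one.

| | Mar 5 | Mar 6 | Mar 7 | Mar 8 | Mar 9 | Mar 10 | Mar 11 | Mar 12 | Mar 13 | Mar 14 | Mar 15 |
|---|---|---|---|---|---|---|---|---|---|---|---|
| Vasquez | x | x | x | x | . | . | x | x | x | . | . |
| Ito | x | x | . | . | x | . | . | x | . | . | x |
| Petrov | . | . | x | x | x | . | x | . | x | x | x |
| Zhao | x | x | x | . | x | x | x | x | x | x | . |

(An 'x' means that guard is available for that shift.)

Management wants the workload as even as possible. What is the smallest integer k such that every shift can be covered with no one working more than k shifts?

With 4 guards and 13 worker-slots to fill, someone must work at least ⌈13/4⌉ = 4 shifts, so k ≥ 4.
k = 4 works: Mar 5→Vasquez, Mar 6→Vasquez+Ito, Mar 7→Vasquez+Petrov, Mar 8→Vasquez, Mar 9→Ito, Mar 10→Zhao, Mar 11→Petrov, Mar 12→Ito, Mar 13→Petrov, Mar 14→Petrov, Mar 15→Ito.
Loads: Vasquez 4, Ito 4, Petrov 4, Zhao 1 — all ≤ 4.

4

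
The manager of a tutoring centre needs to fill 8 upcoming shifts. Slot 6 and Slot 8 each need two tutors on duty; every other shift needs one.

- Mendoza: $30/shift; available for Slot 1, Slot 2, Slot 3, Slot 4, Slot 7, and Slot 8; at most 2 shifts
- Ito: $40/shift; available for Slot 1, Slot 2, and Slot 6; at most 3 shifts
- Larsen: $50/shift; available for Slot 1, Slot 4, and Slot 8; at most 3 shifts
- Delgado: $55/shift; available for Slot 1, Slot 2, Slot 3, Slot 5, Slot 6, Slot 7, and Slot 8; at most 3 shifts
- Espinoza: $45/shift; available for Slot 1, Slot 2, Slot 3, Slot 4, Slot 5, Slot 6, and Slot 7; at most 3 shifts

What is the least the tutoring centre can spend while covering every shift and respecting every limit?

Picking the cheapest available tutor for each shift independently would cost $360, but that ignores the shift limits.
An optimal schedule: Slot 1→Ito, Slot 2→Ito, Slot 3→Mendoza, Slot 4→Larsen, Slot 5→Espinoza, Slot 6→Ito+Espinoza, Slot 7→Espinoza, Slot 8→Mendoza+Larsen.
Total: 40 + 40 + 30 + 50 + 45 + 40 + 45 + 45 + 30 + 50 = $415.

$415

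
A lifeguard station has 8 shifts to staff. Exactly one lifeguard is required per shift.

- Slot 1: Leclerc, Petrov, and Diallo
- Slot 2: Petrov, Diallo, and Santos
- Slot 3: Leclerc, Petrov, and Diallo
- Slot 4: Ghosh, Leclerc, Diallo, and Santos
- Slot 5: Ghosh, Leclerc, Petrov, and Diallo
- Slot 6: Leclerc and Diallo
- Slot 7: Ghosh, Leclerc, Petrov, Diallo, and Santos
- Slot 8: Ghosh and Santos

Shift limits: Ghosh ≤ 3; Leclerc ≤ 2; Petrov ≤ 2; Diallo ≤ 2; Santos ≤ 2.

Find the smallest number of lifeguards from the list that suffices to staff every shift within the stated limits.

8 slots to fill and no one can take more than 3, so at least ⌈8/3⌉ = 3 lifeguards are needed.
Any 3 lifeguards together have capacity at most 3+2+2 = 7 < 8 slots, so 3 can never suffice.
Ghosh, Leclerc, Petrov, and Diallo alone can cover everything: Slot 1→Leclerc, Slot 2→Petrov, Slot 3→Petrov, Slot 4→Ghosh, Slot 5→Ghosh, Slot 6→Leclerc, Slot 7→Diallo, Slot 8→Ghosh.

4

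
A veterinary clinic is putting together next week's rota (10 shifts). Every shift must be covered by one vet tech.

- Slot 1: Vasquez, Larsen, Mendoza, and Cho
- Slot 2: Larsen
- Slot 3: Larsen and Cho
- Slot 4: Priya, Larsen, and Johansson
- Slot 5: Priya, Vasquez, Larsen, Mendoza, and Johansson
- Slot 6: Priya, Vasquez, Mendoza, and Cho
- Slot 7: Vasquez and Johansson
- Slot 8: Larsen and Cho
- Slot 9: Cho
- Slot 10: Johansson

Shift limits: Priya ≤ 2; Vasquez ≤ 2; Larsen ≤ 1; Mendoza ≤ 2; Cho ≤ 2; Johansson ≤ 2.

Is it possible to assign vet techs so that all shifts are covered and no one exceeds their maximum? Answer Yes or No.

Total capacity is 11 and 10 slots are needed, so capacity alone doesn't rule it out.
Shifts {Slot 2, Slot 3, Slot 8, Slot 9} need 4 worker-slots in total, but the vet techs available for any of those shifts (Larsen and Cho) can supply at most 3 among them. So no valid schedule exists.

No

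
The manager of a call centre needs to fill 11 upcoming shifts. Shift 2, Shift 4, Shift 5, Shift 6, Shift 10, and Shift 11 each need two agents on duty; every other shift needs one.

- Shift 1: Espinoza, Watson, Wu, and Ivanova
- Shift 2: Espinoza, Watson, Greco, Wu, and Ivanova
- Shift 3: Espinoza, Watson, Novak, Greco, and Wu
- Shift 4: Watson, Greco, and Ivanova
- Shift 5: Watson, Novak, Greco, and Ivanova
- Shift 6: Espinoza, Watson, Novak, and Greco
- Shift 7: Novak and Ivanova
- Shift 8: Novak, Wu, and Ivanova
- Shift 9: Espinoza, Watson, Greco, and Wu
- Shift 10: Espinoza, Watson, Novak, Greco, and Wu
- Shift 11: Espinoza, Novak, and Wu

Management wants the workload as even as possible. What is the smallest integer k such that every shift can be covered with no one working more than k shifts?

With 6 agents and 17 worker-slots to fill, someone must work at least ⌈17/6⌉ = 3 shifts, so k ≥ 3.
k = 3 works: Shift 1→Espinoza, Shift 2→Wu+Ivanova, Shift 3→Wu, Shift 4→Watson+Greco, Shift 5→Watson+Ivanova, Shift 6→Watson+Greco, Shift 7→Novak, Shift 8→Novak, Shift 9→Espinoza, Shift 10→Greco+Wu, Shift 11→Espinoza+Novak.
Loads: Espinoza 3, Watson 3, Novak 3, Greco 3, Wu 3, Ivanova 2 — all ≤ 3.

3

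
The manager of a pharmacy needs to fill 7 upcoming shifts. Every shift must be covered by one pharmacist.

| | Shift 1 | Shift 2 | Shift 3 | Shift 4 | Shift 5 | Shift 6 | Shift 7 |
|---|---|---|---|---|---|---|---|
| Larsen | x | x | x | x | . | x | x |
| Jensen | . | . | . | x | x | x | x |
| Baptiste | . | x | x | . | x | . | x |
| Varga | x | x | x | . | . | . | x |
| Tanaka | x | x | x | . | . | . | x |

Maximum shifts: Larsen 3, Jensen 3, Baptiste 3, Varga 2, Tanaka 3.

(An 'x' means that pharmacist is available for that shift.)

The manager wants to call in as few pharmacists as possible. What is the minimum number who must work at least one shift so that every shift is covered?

3

7 slots to fill and no one can take more than 3, so at least ⌈7/3⌉ = 3 pharmacists are needed.
Larsen, Jensen, and Baptiste alone can cover everything: Shift 1→Larsen, Shift 2→Larsen, Shift 3→Larsen, Shift 4→Jensen, Shift 5→Jensen, Shift 6→Jensen, Shift 7→Baptiste.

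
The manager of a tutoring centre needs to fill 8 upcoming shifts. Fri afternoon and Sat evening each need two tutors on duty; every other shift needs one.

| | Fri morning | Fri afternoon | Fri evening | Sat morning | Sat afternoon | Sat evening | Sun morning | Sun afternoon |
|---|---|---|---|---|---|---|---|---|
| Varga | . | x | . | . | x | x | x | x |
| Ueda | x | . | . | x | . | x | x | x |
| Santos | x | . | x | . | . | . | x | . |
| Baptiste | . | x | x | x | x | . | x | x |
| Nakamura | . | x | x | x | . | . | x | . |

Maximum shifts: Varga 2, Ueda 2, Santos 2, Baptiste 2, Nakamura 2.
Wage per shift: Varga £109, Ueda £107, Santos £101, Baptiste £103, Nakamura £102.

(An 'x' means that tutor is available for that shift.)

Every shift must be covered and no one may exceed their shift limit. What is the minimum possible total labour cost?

Sat evening can only be covered by Varga and Ueda, so that assignment is forced.
Picking the cheapest available tutor for each shift independently would cost £1032, but that ignores the shift limits.
An optimal schedule: Fri morning→Ueda, Fri afternoon→Baptiste+Nakamura, Fri evening→Santos, Sat morning→Nakamura, Sat afternoon→Varga, Sat evening→Varga+Ueda, Sun morning→Santos, Sun afternoon→Baptiste.
Total: 107 + 103 + 102 + 101 + 102 + 109 + 109 + 107 + 101 + 103 = £1044.

£1044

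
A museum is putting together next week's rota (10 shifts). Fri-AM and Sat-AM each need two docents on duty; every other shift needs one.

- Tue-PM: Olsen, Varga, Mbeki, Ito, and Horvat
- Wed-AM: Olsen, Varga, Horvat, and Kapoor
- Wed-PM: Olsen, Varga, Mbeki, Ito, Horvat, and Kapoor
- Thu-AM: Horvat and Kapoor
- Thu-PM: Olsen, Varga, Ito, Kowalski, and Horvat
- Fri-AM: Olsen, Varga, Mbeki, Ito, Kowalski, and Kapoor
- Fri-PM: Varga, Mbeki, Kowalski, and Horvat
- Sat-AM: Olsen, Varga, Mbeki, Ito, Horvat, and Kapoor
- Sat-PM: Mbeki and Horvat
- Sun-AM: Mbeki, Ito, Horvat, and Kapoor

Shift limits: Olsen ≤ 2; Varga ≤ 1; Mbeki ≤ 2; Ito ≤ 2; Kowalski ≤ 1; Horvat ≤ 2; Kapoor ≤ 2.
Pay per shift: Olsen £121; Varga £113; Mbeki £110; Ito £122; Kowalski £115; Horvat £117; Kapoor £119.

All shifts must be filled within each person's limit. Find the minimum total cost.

Picking the cheapest available docent for each shift independently would cost £1339, but that ignores the shift limits.
An optimal schedule: Tue-PM→Olsen, Wed-AM→Olsen, Wed-PM→Ito, Thu-AM→Horvat, Thu-PM→Ito, Fri-AM→Kowalski+Kapoor, Fri-PM→Varga, Sat-AM→Horvat+Kapoor, Sat-PM→Mbeki, Sun-AM→Mbeki.
Total: 121 + 121 + 122 + 117 + 122 + 115 + 119 + 113 + 117 + 119 + 110 + 110 = £1406.

£1406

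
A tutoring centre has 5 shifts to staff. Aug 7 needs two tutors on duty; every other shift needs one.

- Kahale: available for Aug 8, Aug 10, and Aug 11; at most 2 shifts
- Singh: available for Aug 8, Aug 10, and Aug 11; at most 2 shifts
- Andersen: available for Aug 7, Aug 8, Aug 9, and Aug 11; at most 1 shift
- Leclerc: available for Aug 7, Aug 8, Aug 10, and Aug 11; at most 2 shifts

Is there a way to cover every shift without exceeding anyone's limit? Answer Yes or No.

No

Total capacity is 7 and 6 slots are needed, so capacity alone doesn't rule it out.
Shifts {Aug 7, Aug 9} need 3 worker-slots in total, but the tutors available for any of those shifts (Andersen and Leclerc) can supply at most 2 among them. So no valid schedule exists.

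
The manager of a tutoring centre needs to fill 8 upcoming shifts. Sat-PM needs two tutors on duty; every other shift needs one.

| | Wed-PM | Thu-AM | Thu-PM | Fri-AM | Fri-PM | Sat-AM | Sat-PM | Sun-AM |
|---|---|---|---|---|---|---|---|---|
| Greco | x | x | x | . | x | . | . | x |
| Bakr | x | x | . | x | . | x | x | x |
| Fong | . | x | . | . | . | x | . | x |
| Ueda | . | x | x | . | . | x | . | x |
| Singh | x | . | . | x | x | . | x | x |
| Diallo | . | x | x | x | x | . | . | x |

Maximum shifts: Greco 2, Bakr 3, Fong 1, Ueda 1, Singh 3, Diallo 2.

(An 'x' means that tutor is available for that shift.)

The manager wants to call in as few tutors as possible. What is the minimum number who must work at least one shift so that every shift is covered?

9 slots to fill and no one can take more than 3, so at least ⌈9/3⌉ = 3 tutors are needed.
Any 3 tutors together have capacity at most 3+3+2 = 8 < 9 slots, so 3 can never suffice.
Greco, Bakr, Fong, and Singh alone can cover everything: Wed-PM→Singh, Thu-AM→Fong, Thu-PM→Greco, Fri-AM→Bakr, Fri-PM→Greco, Sat-AM→Bakr, Sat-PM→Bakr+Singh, Sun-AM→Singh.

4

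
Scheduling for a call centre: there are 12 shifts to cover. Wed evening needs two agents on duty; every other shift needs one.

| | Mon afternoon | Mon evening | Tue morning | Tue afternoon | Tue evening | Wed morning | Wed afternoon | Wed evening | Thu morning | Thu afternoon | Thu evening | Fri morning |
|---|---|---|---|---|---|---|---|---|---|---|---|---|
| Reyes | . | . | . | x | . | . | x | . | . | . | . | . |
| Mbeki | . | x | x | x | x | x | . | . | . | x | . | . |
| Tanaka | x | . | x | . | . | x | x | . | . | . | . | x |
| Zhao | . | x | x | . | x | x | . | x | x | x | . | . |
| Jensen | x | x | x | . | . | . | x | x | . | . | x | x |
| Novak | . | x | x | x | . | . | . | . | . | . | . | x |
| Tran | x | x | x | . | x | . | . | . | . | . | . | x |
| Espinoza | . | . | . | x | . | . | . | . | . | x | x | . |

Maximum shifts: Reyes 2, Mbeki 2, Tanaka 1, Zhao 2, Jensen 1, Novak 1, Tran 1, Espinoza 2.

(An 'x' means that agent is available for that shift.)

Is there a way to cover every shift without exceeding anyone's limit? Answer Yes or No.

Total capacity is 2+2+1+2+1+1+1+2 = 12 but 13 worker-slots are needed — infeasible.

No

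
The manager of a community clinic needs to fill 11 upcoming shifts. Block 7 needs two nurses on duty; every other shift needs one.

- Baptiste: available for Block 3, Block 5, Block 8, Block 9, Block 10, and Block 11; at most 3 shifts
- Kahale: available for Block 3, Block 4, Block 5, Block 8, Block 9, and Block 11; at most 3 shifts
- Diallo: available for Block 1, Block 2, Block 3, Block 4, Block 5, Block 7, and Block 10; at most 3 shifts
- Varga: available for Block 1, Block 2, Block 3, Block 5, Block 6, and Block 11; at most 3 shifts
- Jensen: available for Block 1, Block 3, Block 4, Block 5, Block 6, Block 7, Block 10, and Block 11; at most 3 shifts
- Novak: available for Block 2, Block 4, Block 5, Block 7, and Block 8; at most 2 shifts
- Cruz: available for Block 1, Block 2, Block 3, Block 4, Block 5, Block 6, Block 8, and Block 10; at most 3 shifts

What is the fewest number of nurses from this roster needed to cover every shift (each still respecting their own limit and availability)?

12 slots to fill and no one can take more than 3, so at least ⌈12/3⌉ = 4 nurses are needed.
Baptiste, Kahale, Diallo, and Jensen alone can cover everything: Block 1→Diallo, Block 2→Diallo, Block 3→Kahale, Block 4→Kahale, Block 5→Jensen, Block 6→Jensen, Block 7→Diallo+Jensen, Block 8→Baptiste, Block 9→Baptiste, Block 10→Baptiste, Block 11→Kahale.

4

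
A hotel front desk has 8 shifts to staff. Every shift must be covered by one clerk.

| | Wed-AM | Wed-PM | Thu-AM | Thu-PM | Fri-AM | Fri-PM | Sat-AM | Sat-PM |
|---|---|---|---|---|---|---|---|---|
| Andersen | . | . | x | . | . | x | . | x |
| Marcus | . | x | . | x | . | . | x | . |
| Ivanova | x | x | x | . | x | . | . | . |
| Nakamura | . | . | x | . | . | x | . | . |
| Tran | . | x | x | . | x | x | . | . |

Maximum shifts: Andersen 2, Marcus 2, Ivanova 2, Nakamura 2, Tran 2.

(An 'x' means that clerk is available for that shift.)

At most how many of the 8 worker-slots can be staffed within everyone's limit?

8

Total capacity across all clerks is 2+2+2+2+2 = 10, and 8 slots are needed, so at most 8 can be filled.
An assignment achieving 8: Wed-AM→Ivanova, Wed-PM→Tran, Thu-AM→Nakamura, Thu-PM→Marcus, Fri-AM→Ivanova, Fri-PM→Andersen, Sat-AM→Marcus, Sat-PM→Andersen.
Loads: Andersen 2/2, Marcus 2/2, Ivanova 2/2, Nakamura 1/2, Tran 1/2.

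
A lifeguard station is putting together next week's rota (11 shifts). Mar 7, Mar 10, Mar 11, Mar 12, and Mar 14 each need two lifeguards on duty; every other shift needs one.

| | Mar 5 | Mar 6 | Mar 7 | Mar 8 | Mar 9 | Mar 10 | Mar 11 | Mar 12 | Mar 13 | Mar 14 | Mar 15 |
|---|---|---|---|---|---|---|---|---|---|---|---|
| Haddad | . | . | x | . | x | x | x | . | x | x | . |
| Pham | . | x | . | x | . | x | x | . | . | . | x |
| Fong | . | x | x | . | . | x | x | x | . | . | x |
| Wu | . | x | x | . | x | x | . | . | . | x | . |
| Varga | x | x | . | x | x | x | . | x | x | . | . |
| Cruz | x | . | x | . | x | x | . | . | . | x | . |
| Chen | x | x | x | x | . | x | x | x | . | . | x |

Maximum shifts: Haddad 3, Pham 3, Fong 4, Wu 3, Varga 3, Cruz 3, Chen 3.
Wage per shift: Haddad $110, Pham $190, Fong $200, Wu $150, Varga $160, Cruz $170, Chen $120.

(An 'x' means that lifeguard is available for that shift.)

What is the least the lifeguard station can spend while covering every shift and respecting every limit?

Picking the cheapest available lifeguard for each shift independently would cost $1930, but that ignores the shift limits.
An optimal schedule: Mar 5→Chen, Mar 6→Wu, Mar 7→Wu+Cruz, Mar 8→Varga, Mar 9→Cruz, Mar 10→Varga+Cruz, Mar 11→Haddad+Pham, Mar 12→Chen+Varga, Mar 13→Haddad, Mar 14→Haddad+Wu, Mar 15→Chen.
Total: 120 + 150 + 150 + 170 + 160 + 170 + 160 + 170 + 110 + 190 + 120 + 160 + 110 + 110 + 150 + 120 = $2320.

$2320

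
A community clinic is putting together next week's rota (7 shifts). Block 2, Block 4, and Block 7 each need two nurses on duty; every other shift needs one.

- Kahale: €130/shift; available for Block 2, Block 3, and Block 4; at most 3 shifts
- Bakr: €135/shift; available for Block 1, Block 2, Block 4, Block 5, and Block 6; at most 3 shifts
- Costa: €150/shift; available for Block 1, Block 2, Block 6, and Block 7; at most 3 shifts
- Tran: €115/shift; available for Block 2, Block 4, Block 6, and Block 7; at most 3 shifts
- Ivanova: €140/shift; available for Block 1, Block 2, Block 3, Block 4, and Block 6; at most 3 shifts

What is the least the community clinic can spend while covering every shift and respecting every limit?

€1290

Block 5 can only be covered by Bakr, so that assignment is forced.
Block 7 can only be covered by Costa and Tran, so that assignment is forced.
Picking the cheapest available nurse for each shift independently would cost €1270, but that ignores the shift limits.
An optimal schedule: Block 1→Bakr, Block 2→Kahale+Bakr, Block 3→Kahale, Block 4→Tran+Kahale, Block 5→Bakr, Block 6→Tran, Block 7→Tran+Costa.
Total: 135 + 130 + 135 + 130 + 115 + 130 + 135 + 115 + 115 + 150 = €1290.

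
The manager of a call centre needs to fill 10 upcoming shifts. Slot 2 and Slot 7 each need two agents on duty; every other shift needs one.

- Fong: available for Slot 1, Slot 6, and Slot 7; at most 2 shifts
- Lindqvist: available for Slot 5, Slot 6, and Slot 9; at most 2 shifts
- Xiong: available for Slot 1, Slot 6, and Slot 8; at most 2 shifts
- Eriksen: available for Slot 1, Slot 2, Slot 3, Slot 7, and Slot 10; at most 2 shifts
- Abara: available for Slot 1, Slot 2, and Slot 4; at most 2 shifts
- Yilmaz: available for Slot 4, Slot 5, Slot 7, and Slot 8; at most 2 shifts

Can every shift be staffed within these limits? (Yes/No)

No

Total capacity is 12 and 12 slots are needed, so capacity alone doesn't rule it out.
Shifts {Slot 2, Slot 3, Slot 10} need 4 worker-slots in total, but the agents available for any of those shifts (Eriksen and Abara) can supply at most 3 among them. So no valid schedule exists.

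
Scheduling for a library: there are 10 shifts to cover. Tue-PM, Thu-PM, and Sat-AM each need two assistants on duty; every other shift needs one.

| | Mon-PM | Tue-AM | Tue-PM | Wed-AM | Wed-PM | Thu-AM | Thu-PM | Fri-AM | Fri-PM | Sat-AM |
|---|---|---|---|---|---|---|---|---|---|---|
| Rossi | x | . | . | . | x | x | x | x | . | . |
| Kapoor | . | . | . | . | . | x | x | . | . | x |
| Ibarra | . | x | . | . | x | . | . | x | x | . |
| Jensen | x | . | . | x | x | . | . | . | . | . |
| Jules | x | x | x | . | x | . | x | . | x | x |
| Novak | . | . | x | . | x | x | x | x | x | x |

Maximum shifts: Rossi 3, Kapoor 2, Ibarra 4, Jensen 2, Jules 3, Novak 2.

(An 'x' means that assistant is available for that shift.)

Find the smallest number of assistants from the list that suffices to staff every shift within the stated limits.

13 slots to fill and no one can take more than 4, so at least ⌈13/4⌉ = 4 assistants are needed.
Any 4 assistants together have capacity at most 4+3+3+2 = 12 < 13 slots, so 4 can never suffice.
Rossi, Ibarra, Jensen, Jules, and Novak alone can cover everything: Mon-PM→Rossi, Tue-AM→Ibarra, Tue-PM→Jules+Novak, Wed-AM→Jensen, Wed-PM→Ibarra, Thu-AM→Rossi, Thu-PM→Rossi+Jules, Fri-AM→Ibarra, Fri-PM→Ibarra, Sat-AM→Jules+Novak.

5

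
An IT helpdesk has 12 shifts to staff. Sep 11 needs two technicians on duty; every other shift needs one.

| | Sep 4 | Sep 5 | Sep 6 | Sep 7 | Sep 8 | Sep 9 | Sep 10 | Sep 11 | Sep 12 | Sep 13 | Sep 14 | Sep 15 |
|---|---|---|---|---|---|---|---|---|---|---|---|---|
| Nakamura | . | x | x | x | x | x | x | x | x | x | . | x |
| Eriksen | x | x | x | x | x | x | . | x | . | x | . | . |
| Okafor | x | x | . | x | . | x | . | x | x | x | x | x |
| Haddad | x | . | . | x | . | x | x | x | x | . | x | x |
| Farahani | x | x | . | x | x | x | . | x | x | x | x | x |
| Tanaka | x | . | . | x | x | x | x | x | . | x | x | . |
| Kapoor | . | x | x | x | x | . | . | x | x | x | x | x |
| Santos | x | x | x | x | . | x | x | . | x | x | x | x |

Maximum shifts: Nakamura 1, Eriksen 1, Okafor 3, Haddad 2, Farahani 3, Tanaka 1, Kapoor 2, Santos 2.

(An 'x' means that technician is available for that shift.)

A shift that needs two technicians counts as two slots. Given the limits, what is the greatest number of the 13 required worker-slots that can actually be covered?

13

Total capacity across all technicians is 1+1+3+2+3+1+2+2 = 15, and 13 slots are needed, so at most 13 can be filled.
An assignment achieving 13: Sep 4→Okafor, Sep 5→Okafor, Sep 6→Nakamura, Sep 7→Kapoor, Sep 8→Eriksen, Sep 9→Farahani, Sep 10→Haddad, Sep 11→Farahani+Tanaka, Sep 12→Okafor, Sep 13→Kapoor, Sep 14→Haddad, Sep 15→Farahani.
Loads: Nakamura 1/1, Eriksen 1/1, Okafor 3/3, Haddad 2/2, Farahani 3/3, Tanaka 1/1, Kapoor 2/2, Santos 0/2.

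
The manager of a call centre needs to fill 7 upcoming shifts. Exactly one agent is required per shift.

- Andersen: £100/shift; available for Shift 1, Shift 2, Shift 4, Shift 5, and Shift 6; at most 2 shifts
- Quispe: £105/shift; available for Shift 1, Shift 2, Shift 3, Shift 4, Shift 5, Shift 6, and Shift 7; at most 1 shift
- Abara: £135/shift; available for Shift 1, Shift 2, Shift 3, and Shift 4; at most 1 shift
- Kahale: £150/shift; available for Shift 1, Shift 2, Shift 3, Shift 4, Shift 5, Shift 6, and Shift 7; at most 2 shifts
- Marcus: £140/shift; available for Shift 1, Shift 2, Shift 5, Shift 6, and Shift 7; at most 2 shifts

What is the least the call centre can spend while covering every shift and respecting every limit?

£870

Picking the cheapest available agent for each shift independently would cost £710, but that ignores the shift limits.
An optimal schedule: Shift 1→Abara, Shift 2→Kahale, Shift 3→Quispe, Shift 4→Andersen, Shift 5→Andersen, Shift 6→Marcus, Shift 7→Marcus.
Total: 135 + 150 + 105 + 100 + 100 + 140 + 140 = £870.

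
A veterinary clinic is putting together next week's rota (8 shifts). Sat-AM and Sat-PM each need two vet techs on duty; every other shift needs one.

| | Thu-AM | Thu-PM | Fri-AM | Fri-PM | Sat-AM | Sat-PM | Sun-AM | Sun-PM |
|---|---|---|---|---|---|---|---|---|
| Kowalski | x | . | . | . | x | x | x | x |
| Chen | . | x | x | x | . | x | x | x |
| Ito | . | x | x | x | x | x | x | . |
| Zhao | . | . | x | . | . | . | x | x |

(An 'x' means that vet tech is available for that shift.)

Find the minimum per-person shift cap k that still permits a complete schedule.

3

With 4 vet techs and 10 worker-slots to fill, someone must work at least ⌈10/4⌉ = 3 shifts, so k ≥ 3.
k = 3 works: Thu-AM→Kowalski, Thu-PM→Chen, Fri-AM→Chen, Fri-PM→Chen, Sat-AM→Kowalski+Ito, Sat-PM→Kowalski+Ito, Sun-AM→Ito, Sun-PM→Zhao.
Loads: Kowalski 3, Chen 3, Ito 3, Zhao 1 — all ≤ 3.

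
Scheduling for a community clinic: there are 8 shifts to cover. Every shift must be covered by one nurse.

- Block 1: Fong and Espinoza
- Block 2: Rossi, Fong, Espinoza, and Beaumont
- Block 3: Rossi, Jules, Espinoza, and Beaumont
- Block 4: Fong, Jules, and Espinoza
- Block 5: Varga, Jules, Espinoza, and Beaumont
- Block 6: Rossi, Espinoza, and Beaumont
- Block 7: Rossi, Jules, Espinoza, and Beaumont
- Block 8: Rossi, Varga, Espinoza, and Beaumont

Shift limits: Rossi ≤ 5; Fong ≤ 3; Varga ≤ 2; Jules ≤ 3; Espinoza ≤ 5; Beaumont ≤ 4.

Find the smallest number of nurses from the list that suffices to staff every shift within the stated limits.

8 slots to fill and no one can take more than 5, so at least ⌈8/5⌉ = 2 nurses are needed.
Rossi and Espinoza alone can cover everything: Block 1→Espinoza, Block 2→Rossi, Block 3→Rossi, Block 4→Espinoza, Block 5→Espinoza, Block 6→Rossi, Block 7→Rossi, Block 8→Rossi.

2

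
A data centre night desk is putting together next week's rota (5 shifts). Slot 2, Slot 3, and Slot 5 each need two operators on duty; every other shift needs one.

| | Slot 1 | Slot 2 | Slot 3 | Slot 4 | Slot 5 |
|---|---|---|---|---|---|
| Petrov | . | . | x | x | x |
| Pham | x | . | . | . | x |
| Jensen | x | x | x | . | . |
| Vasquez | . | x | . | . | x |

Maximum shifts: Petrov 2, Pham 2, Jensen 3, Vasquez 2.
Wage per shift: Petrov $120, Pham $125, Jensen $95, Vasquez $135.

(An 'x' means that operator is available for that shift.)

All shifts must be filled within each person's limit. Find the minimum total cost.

Slot 2 can only be covered by Jensen and Vasquez, so that assignment is forced.
Slot 3 can only be covered by Petrov and Jensen, so that assignment is forced.
Slot 4 can only be covered by Petrov, so that assignment is forced.
Picking the cheapest available operator for each shift independently would cost $905, but that ignores the shift limits.
An optimal schedule: Slot 1→Jensen, Slot 2→Jensen+Vasquez, Slot 3→Jensen+Petrov, Slot 4→Petrov, Slot 5→Pham+Vasquez.
Total: 95 + 95 + 135 + 95 + 120 + 120 + 125 + 135 = $920.

$920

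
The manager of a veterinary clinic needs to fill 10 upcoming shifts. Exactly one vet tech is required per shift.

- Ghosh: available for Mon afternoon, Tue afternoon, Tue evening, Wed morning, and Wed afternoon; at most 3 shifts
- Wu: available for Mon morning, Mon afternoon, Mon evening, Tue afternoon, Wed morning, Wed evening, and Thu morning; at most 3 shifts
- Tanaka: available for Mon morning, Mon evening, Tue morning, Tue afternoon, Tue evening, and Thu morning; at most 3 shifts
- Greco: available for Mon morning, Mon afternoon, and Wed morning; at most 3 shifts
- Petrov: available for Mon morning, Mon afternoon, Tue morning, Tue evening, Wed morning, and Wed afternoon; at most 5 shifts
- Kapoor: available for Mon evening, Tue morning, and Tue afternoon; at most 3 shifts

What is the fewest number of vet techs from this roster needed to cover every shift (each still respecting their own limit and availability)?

3

10 slots to fill and no one can take more than 5, so at least ⌈10/5⌉ = 2 vet techs are needed.
Any 2 vet techs together have capacity at most 5+3 = 8 < 10 slots, so 2 can never suffice.
Ghosh, Wu, and Petrov alone can cover everything: Mon morning→Petrov, Mon afternoon→Petrov, Mon evening→Wu, Tue morning→Petrov, Tue afternoon→Ghosh, Tue evening→Ghosh, Wed morning→Petrov, Wed afternoon→Ghosh, Wed evening→Wu, Thu morning→Wu.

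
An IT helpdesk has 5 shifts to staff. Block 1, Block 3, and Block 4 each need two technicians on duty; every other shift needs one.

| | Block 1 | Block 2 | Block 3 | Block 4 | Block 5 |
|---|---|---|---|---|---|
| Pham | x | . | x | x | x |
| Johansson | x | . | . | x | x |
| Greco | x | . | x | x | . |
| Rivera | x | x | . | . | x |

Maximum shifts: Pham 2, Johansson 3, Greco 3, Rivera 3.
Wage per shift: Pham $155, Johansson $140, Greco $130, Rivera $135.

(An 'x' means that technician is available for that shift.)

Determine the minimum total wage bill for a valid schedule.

Block 2 can only be covered by Rivera, so that assignment is forced.
Block 3 can only be covered by Pham and Greco, so that assignment is forced.
Picking the cheapest available technician for each shift independently would cost $1090, and that bound is achievable.
An optimal schedule: Block 1→Greco+Rivera, Block 2→Rivera, Block 3→Greco+Pham, Block 4→Greco+Johansson, Block 5→Rivera.
Total: 130 + 135 + 135 + 130 + 155 + 130 + 140 + 135 = $1090.

$1090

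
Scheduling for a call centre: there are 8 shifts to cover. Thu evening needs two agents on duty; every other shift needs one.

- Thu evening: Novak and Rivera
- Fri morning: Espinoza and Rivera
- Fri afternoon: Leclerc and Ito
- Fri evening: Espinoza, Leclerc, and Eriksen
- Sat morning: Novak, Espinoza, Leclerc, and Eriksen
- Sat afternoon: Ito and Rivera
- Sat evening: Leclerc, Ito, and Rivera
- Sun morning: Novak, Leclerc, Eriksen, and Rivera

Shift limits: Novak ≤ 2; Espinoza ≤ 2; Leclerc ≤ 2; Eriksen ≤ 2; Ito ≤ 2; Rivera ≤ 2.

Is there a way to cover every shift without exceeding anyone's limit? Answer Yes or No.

Yes

Thu evening can only be covered by Novak and Rivera, so that assignment is forced.
One valid schedule: Thu evening→Novak+Rivera, Fri morning→Espinoza, Fri afternoon→Leclerc, Fri evening→Espinoza, Sat morning→Novak, Sat afternoon→Ito, Sat evening→Leclerc, Sun morning→Eriksen.
Loads: Novak 2/2, Espinoza 2/2, Leclerc 2/2, Eriksen 1/2, Ito 1/2, Rivera 1/2 — all within limits.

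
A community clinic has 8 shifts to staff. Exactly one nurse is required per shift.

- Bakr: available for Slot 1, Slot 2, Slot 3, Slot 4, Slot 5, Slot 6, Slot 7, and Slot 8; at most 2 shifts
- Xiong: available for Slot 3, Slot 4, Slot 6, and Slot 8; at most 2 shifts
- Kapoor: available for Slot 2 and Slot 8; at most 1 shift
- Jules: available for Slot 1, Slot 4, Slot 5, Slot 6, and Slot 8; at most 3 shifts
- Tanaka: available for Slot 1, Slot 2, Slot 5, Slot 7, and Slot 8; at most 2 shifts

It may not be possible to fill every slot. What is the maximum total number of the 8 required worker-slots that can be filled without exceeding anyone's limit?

Total capacity across all nurses is 2+2+1+3+2 = 10, and 8 slots are needed, so at most 8 can be filled.
An assignment achieving 8: Slot 1→Jules, Slot 2→Kapoor, Slot 3→Bakr, Slot 4→Xiong, Slot 5→Jules, Slot 6→Xiong, Slot 7→Bakr, Slot 8→Jules.
Loads: Bakr 2/2, Xiong 2/2, Kapoor 1/1, Jules 3/3, Tanaka 0/2.

8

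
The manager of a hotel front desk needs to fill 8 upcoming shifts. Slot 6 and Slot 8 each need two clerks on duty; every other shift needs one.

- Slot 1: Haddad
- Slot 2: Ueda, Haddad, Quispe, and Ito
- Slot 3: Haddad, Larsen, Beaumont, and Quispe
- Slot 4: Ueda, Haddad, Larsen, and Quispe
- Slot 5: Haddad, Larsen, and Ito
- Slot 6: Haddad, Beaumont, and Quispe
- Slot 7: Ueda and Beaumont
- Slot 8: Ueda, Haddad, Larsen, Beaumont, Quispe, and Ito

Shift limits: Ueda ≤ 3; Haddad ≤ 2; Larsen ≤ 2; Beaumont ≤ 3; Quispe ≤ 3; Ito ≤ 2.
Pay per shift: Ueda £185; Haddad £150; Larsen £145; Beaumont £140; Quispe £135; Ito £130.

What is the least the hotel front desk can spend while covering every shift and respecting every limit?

Slot 1 can only be covered by Haddad, so that assignment is forced.
Picking the cheapest available clerk for each shift independently would cost £1360, but that ignores the shift limits.
An optimal schedule: Slot 1→Haddad, Slot 2→Ito, Slot 3→Quispe, Slot 4→Quispe, Slot 5→Ito, Slot 6→Quispe+Beaumont, Slot 7→Beaumont, Slot 8→Beaumont+Larsen.
Total: 150 + 130 + 135 + 135 + 130 + 135 + 140 + 140 + 140 + 145 = £1380.

£1380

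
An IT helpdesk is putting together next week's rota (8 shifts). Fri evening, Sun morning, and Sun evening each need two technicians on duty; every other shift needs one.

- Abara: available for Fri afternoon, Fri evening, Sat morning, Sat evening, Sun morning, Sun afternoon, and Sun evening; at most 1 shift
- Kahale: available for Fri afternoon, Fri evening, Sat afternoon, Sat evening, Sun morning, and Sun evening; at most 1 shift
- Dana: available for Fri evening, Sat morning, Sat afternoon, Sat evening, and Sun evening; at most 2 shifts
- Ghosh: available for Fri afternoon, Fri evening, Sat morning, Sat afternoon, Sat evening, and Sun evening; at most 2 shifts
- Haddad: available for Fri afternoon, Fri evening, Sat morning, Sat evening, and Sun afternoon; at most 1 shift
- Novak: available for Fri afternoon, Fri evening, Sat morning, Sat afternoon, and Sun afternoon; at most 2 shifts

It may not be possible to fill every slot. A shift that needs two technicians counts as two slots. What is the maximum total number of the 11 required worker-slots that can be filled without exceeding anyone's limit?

9

Total capacity across all technicians is 1+1+2+2+1+2 = 9, and 11 slots are needed, so at most 9 can be filled.
An assignment achieving 9: Fri afternoon→Ghosh, Fri evening→Novak, Sat morning→Novak, Sat afternoon→Dana, Sun morning→Abara+Kahale, Sun afternoon→Haddad, Sun evening→Dana+Ghosh.
Loads: Abara 1/1, Kahale 1/1, Dana 2/2, Ghosh 2/2, Haddad 1/1, Novak 2/2.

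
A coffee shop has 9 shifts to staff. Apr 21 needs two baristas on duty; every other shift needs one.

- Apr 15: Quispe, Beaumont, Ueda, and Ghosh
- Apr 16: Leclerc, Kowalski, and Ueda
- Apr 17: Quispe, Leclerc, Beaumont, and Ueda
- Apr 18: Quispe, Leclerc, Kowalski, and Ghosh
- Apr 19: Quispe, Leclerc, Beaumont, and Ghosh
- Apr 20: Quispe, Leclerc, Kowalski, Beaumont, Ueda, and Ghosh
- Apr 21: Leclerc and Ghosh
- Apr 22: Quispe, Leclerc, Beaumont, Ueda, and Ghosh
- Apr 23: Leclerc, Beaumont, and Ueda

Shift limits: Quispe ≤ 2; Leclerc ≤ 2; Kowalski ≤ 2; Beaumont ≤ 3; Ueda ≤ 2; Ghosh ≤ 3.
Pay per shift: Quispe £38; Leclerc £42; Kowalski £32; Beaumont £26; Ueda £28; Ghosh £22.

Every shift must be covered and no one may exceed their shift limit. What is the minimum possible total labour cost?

Apr 21 can only be covered by Leclerc and Ghosh, so that assignment is forced.
Picking the cheapest available barista for each shift independently would cost £254, but that ignores the shift limits.
An optimal schedule: Apr 15→Ghosh, Apr 16→Ueda, Apr 17→Beaumont, Apr 18→Ghosh, Apr 19→Beaumont, Apr 20→Kowalski, Apr 21→Ghosh+Leclerc, Apr 22→Ueda, Apr 23→Beaumont.
Total: 22 + 28 + 26 + 22 + 26 + 32 + 22 + 42 + 28 + 26 = £274.

£274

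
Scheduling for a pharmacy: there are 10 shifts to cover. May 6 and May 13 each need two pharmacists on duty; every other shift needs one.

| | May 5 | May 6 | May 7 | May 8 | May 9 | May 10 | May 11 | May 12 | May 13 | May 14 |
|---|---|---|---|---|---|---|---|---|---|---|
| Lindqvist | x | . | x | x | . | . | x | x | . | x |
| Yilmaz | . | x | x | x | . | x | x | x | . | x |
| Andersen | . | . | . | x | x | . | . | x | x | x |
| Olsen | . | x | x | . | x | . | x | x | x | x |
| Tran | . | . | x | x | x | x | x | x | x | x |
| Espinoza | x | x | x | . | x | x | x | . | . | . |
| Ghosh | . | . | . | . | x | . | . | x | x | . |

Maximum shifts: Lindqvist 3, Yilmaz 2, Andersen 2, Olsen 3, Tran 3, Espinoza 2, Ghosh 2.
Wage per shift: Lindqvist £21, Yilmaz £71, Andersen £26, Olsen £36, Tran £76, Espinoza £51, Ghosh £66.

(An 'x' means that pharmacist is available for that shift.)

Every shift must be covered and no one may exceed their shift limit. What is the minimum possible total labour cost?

Picking the cheapest available pharmacist for each shift independently would cost £352, but that ignores the shift limits.
An optimal schedule: May 5→Lindqvist, May 6→Olsen+Espinoza, May 7→Lindqvist, May 8→Lindqvist, May 9→Andersen, May 10→Espinoza, May 11→Olsen, May 12→Ghosh, May 13→Olsen+Ghosh, May 14→Andersen.
Total: 21 + 36 + 51 + 21 + 21 + 26 + 51 + 36 + 66 + 36 + 66 + 26 = £457.

£457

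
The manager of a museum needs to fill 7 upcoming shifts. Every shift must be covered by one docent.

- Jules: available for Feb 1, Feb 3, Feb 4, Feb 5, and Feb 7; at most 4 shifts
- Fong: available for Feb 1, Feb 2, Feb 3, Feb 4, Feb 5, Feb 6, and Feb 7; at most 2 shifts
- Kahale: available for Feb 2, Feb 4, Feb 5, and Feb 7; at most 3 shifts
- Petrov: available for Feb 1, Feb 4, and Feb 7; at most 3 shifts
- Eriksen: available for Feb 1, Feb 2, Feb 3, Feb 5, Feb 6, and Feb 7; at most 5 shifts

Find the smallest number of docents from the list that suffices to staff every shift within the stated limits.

2

7 slots to fill and no one can take more than 5, so at least ⌈7/5⌉ = 2 docents are needed.
Jules and Eriksen alone can cover everything: Feb 1→Jules, Feb 2→Eriksen, Feb 3→Jules, Feb 4→Jules, Feb 5→Jules, Feb 6→Eriksen, Feb 7→Eriksen.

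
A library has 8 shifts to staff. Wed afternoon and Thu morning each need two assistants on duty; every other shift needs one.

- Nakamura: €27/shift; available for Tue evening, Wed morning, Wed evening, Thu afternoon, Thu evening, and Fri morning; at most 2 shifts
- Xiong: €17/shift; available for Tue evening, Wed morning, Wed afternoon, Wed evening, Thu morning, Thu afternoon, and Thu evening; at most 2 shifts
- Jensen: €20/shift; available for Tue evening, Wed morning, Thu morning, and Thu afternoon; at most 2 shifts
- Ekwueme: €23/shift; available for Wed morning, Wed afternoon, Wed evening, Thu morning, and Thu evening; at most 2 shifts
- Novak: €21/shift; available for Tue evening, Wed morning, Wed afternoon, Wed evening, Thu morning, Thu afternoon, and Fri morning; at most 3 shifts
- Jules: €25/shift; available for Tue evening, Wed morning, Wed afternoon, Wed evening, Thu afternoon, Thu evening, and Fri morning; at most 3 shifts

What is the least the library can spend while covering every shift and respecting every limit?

Picking the cheapest available assistant for each shift independently would cost €181, but that ignores the shift limits.
An optimal schedule: Tue evening→Xiong, Wed morning→Jensen, Wed afternoon→Ekwueme+Jules, Wed evening→Novak, Thu morning→Novak+Ekwueme, Thu afternoon→Jensen, Thu evening→Xiong, Fri morning→Novak.
Total: 17 + 20 + 23 + 25 + 21 + 21 + 23 + 20 + 17 + 21 = €208.

€208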